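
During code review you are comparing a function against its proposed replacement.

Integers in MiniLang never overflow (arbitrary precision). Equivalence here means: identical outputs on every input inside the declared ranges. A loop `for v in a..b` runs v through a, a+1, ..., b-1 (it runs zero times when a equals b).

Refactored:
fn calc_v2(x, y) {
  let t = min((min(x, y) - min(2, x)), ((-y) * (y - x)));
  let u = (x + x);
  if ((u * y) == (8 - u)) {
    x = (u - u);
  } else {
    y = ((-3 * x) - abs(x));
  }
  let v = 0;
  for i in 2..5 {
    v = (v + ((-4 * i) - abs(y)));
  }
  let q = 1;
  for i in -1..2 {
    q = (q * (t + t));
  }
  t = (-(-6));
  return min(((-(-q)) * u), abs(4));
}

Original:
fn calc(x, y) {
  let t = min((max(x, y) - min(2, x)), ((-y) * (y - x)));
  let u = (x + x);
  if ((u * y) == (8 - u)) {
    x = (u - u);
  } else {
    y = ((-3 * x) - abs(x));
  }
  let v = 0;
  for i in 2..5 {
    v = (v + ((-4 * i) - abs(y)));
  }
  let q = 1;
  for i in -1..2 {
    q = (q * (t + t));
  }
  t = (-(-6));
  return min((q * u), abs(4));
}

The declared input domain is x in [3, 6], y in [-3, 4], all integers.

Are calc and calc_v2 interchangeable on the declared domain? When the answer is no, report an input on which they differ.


Evaluate both at x=3, y=0.
calc: t=0, then u=6, then ((u * y) == (8 - u)) is false, then y=-12, then v=0, then (i=2), then v=-20, then (i=3), then v=-44, then (i=4), then v=-72, then q=1, then (i=-1), then q=0, then (i=0), then q=0, then (i=1), then q=0, then t=6, then returns 0
calc_v2: t=-2, then u=6, then ((u * y) == (8 - u)) is false, then y=-12, then v=0, then (i=2), then v=-20, then (i=3), then v=-44, then (i=4), then v=-72, then q=1, then (i=-1), then q=-4, then (i=0), then q=16, then (i=1), then q=-64, then t=6, then returns -384
0 != -384, so the rewrite changes behavior.
verdict: not equivalent; witness: x=3, y=0


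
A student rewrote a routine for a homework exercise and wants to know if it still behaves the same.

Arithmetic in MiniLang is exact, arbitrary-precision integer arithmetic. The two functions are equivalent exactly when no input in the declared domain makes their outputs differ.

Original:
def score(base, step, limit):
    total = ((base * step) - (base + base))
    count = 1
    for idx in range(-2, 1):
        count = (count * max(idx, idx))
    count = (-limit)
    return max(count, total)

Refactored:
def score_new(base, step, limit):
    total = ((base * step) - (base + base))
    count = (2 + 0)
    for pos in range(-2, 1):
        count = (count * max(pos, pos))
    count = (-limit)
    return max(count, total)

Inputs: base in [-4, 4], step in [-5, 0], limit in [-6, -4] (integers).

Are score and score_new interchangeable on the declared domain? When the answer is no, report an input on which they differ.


Whatever the rewrite altered, no input in the stated domain can expose a difference.
Tracing base=2, step=-5, limit=-4: score: total := -14 | count := 1 | iter idx=-2: | count := -2 | iter idx=-1: | count := 2 | iter idx=0: | count := 0 | count := 4 | result 4 | score_new: total := -14 | count := 2 | iter pos=-2: | count := -4 | iter pos=-1: | count := 4 | iter pos=0: | count := 0 | count := 4 | result 4 — matching result 4.
An exhaustive pass over the 162 declared inputs shows identical outputs.
verdict: equivalent


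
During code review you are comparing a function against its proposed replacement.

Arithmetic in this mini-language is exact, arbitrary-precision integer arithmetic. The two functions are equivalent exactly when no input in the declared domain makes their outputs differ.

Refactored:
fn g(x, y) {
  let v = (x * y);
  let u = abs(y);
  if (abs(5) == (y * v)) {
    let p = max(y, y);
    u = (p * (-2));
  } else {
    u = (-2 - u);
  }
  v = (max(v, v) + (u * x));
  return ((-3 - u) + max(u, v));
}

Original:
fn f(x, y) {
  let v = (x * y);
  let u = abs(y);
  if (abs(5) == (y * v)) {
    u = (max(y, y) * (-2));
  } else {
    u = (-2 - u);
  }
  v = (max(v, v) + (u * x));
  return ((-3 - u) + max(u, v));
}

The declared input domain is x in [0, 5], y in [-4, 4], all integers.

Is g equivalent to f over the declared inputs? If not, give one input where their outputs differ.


The two versions differ — the changes include local variable names differ; also statement counts differ.
As a probe, take x=2, y=-2: f runs v = -4; u = 2; (abs(5) == (y * v)) -> false; u = -4; v = -12; return -3; g runs v = -4; u = 2; (abs(5) == (y * v)) -> false; u = -4; v = -12; return -3; both end at -3.
Across all 54 domain points the two functions coincide.
verdict: equivalent


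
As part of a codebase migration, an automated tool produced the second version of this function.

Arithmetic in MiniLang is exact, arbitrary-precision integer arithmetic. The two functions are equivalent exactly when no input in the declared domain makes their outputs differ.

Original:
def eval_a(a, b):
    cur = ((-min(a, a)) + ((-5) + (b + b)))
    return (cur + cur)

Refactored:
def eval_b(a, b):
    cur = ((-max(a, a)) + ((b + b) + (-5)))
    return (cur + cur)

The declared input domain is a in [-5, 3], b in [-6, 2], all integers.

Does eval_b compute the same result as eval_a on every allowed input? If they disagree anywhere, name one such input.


Equivalent. The edit looks behavioral (`min(a, a)` became `max(a, a)`), but over these ranges it never changes the outcome.
Checked all 81 inputs in the declared domain: the outputs agree on every one.
As a probe, take a=-1, b=1: eval_a runs cur=-2, then returns -4; eval_b runs cur=-2, then returns -4; both end at -4.
verdict: equivalent


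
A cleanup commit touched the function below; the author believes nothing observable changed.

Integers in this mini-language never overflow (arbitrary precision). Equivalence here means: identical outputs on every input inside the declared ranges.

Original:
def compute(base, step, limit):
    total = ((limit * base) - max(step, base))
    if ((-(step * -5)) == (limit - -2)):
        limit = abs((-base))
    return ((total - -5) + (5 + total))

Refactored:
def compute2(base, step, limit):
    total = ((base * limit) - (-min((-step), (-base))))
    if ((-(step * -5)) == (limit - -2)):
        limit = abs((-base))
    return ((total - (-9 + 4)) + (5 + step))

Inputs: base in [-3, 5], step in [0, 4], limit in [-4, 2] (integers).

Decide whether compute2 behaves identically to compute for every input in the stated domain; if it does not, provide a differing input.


Not equivalent: base=-3, step=0, limit=-4 separates them (34 vs 22).
compute: total := 12 | ((-(step * -5)) == (limit - -2)): false | result 34
compute2: total := 12 | ((-(step * -5)) == (limit - -2)): false | result 22
verdict: not equivalent; witness: base=-3, step=0, limit=-4


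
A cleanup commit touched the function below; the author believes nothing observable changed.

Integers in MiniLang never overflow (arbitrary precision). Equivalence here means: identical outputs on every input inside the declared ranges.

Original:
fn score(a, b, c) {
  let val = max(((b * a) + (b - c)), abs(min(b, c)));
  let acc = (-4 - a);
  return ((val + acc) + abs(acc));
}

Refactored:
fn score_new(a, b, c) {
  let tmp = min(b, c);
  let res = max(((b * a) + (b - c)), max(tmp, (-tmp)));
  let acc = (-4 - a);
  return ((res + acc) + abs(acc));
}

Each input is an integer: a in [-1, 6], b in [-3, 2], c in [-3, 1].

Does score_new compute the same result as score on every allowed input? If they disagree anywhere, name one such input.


The two are interchangeable: statement counts differ, and min/max/abs usage differs, and local variable names differ, and every declared input agrees.
One worked example (a=0, b=1, c=1) — score: val=1, then acc=-4, then returns 1; score_new: tmp=1, then res=1, then acc=-4, then returns 1; agreement on 1.
Every one of the 240 inputs gives matching results.
verdict: equivalent


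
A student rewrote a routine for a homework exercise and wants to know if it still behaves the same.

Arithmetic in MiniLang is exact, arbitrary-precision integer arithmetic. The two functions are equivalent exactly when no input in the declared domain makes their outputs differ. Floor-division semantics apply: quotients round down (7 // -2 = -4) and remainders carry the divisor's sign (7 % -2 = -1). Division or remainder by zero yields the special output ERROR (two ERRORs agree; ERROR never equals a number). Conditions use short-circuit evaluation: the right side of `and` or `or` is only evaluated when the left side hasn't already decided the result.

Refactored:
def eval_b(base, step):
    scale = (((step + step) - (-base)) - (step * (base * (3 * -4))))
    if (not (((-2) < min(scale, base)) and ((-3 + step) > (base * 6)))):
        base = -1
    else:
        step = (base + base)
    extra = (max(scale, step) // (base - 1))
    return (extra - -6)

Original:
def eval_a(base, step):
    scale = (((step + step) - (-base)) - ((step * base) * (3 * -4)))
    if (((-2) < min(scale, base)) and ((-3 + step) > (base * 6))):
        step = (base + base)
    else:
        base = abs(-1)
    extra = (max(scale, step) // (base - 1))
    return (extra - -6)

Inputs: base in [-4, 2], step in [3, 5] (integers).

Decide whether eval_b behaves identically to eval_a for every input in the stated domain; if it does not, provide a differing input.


Take base=-4, step=3.
eval_a: scale := -142 | (((-2) < min(scale, base)) and ((-3 + step) > (base * 6))): false | base := 1 | divide-by-zero, output ERROR
eval_b: scale := -142 | (not (((-2) < min(scale, base)) and ((-3 + step) > (base * 6)))): true | base := -1 | extra := -2 | result 4
ERROR vs 4 — the two versions disagree here.
verdict: not equivalent; witness: base=-4, step=3


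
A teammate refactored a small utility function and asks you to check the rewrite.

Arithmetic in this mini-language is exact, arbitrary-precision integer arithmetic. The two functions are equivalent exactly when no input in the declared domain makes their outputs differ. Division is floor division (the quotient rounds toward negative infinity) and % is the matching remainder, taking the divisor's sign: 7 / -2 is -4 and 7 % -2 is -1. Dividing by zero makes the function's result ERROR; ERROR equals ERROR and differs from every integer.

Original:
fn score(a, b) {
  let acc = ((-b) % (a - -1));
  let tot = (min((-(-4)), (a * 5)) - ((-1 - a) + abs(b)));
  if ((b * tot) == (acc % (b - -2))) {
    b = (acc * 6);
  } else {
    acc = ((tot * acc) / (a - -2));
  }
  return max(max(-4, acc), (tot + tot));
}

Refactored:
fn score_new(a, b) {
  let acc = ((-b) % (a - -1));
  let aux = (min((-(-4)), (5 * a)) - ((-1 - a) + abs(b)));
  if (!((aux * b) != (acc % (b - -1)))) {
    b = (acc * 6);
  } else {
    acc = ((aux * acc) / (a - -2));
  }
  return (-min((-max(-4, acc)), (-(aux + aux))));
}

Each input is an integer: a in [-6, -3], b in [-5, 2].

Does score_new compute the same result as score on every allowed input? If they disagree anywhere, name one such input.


Take a=-6, b=-2.
score: acc = -3; tot = -37; division by zero -> ERROR
score_new: acc = -3; aux = -37; (!((aux * b) != (acc % (b - -1)))) -> false; acc = -28; return -4
ERROR against -4: the behavior changed.
verdict: not equivalent; witness: a=-6, b=-2


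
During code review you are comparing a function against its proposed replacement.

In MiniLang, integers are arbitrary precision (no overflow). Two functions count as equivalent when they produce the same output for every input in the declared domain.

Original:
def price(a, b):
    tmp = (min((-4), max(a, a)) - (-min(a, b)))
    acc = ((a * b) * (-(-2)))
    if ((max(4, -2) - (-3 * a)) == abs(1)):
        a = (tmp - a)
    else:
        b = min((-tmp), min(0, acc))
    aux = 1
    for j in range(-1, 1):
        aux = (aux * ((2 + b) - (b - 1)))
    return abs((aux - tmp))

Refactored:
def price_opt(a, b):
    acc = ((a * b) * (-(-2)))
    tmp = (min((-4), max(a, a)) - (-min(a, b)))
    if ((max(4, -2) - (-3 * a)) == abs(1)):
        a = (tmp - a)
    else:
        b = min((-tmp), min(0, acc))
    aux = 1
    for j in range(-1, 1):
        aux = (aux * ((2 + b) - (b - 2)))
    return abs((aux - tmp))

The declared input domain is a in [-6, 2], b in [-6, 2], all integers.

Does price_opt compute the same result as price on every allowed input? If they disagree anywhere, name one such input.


There is a counterexample at a=-6, b=-6: 21 on one side, 28 on the other.
price: tmp = -12; acc = 72; ((max(4, -2) - (-3 * a)) == abs(1)) -> false; b = 0; aux = 1; [j=-1]; aux = 3; [j=0]; aux = 9; return 21
price_opt: acc = 72; tmp = -12; ((max(4, -2) - (-3 * a)) == abs(1)) -> false; b = 0; aux = 1; [j=-1]; aux = 4; [j=0]; aux = 16; return 28
verdict: not equivalent; witness: a=-6, b=-6


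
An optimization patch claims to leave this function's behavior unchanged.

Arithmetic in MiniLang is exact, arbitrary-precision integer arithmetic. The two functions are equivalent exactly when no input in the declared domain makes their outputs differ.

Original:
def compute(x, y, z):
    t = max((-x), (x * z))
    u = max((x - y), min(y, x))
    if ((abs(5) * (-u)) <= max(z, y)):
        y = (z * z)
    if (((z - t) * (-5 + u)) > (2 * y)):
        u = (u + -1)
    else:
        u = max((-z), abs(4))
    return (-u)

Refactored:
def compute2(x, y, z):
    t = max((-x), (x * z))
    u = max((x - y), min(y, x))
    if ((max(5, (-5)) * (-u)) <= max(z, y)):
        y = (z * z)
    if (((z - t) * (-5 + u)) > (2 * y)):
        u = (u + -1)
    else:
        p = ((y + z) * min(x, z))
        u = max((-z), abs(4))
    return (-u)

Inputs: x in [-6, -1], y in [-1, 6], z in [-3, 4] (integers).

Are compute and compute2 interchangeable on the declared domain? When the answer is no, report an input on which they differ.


Equivalent. The diff adds an assignment to `p` whose value nothing reads, which nothing downstream consumes.
Sweeping the whole domain (384 inputs) finds no disagreement.
One worked example (x=-4, y=0, z=3) — compute: t=4, then u=-4, then ((abs(5) * (-u)) <= max(z, y)) is false, then (((z - t) * (-5 + u)) > (2 * y)) is true, then u=-5, then returns 5; compute2: t=4, then u=-4, then ((max(5, (-5)) * (-u)) <= max(z, y)) is false, then (((z - t) * (-5 + u)) > (2 * y)) is true, then u=-5, then returns 5; agreement on 5.
verdict: equivalent


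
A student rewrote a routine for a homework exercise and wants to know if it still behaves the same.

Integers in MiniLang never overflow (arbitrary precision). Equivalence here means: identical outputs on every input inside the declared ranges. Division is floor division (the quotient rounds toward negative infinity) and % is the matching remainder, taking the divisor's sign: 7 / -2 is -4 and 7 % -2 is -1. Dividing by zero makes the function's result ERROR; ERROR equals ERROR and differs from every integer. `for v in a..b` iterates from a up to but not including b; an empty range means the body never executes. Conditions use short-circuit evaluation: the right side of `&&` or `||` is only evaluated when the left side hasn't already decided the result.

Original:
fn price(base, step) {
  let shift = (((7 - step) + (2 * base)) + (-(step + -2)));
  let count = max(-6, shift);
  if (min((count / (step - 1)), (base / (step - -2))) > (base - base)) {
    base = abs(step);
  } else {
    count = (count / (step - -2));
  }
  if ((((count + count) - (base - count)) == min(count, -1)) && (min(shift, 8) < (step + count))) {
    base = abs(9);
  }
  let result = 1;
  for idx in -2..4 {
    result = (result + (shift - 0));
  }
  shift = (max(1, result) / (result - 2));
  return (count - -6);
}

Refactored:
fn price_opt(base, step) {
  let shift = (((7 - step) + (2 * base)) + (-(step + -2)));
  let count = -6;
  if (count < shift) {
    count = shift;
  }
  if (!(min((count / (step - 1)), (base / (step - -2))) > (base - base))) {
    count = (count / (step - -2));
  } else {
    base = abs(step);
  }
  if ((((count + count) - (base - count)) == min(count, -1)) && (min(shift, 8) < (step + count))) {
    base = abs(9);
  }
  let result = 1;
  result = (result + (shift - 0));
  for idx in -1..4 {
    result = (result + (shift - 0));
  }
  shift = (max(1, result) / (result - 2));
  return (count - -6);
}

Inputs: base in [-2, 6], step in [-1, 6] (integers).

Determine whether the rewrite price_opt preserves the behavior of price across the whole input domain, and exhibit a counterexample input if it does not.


The two versions differ — the changes include statement counts differ, loop structure differs, arithmetic usage differs, branching structure differs, comparison usage differs, min/max/abs usage differs, constant usage differs, boolean connective usage differs.
Tracing base=2, step=5: price: shift = 3; count = 3; (min((count / (step - 1)), (base / (step - -2))) > (base - base)) -> false; count = 0; ((((count + count) - (base - count)) == min(count, -1)) && (min(shift, 8) < (step + count))) -> false; result = 1; [idx=-2]; result = 4; [idx=-1]; result = 7; [idx=0]; result = 10; [idx=1]; result = 13; [idx=2]; result = 16; [idx=3]; result = 19; shift = 1; return 6 | price_opt: shift = 3; count = -6; (count < shift) -> true; count = 3; (!(min((count / (step - 1)), (base / (step - -2))) > (base - base))) -> true; count = 0; ((((count + count) - (base - count)) == min(count, -1)) && (min(shift, 8) < (step + count))) -> false; result = 1; result = 4; [idx=-1]; result = 7; [idx=0]; result = 10; [idx=1]; result = 13; [idx=2]; result = 16; [idx=3]; result = 19; shift = 1; return 6 — matching result 6.
Every one of the 72 inputs gives matching results.
verdict: equivalent


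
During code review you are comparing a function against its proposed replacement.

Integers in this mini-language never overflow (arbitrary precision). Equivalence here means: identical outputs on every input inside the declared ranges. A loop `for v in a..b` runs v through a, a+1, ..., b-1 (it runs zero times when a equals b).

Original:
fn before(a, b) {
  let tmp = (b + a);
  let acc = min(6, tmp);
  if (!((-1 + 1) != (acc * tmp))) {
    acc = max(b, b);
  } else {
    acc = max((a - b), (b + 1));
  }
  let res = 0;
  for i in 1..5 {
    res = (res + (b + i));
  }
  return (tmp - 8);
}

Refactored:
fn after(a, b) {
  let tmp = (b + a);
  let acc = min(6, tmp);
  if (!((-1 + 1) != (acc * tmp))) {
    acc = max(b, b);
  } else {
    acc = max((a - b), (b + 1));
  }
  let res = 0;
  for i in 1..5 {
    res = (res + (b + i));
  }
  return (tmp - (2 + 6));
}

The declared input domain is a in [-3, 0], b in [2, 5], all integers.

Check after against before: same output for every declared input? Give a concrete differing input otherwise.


Behavior is preserved: although arithmetic usage differs, plus constant usage differs, the outputs never diverge.
Spot check at a=-2, b=3 — before: tmp=1, then acc=1, then (!((-1 + 1) != (acc * tmp))) is false, then acc=4, then res=0, then (i=1), then res=4, then (i=2), then res=9, then (i=3), then res=15, then (i=4), then res=22, then returns -7. after: tmp=1, then acc=1, then (!((-1 + 1) != (acc * tmp))) is false, then acc=4, then res=0, then (i=1), then res=4, then (i=2), then res=9, then (i=3), then res=15, then (i=4), then res=22, then returns -7. Both give -7.
Checked all 16 inputs in the declared domain: the outputs agree on every one.
verdict: equivalent


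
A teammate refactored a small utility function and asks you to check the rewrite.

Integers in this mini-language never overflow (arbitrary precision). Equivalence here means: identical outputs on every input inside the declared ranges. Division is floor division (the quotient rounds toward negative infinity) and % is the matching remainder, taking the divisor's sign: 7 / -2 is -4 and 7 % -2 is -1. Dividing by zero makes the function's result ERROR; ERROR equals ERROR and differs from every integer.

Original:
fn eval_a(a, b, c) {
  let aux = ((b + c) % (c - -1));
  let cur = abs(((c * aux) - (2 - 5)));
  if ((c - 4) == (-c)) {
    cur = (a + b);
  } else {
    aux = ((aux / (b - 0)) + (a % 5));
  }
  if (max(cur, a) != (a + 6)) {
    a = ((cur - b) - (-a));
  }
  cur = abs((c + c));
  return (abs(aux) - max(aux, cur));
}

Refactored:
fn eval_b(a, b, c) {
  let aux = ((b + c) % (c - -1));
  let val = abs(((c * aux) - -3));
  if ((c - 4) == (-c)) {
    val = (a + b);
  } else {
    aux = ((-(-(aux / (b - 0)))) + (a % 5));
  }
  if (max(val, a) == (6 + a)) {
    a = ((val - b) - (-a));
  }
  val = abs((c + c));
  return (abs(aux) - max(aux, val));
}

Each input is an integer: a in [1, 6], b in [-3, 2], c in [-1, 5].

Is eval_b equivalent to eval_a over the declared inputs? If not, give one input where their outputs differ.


Equivalent. One difference looks behavioral, but it never changes the outcome for any declared input.
Every one of the 252 inputs gives matching results.
Tracing a=3, b=2, c=0: eval_a: aux becomes 0; next cur becomes 3; next ((c - 4) == (-c)) evaluates to false; next aux becomes 3; next (max(cur, a) != (a + 6)) evaluates to true; next a becomes 4; next cur becomes 0; next final value 0 | eval_b: aux becomes 0; next val becomes 3; next ((c - 4) == (-c)) evaluates to false; next aux becomes 3; next (max(val, a) == (6 + a)) evaluates to false; next val becomes 0; next final value 0 — matching result 0.
verdict: equivalent


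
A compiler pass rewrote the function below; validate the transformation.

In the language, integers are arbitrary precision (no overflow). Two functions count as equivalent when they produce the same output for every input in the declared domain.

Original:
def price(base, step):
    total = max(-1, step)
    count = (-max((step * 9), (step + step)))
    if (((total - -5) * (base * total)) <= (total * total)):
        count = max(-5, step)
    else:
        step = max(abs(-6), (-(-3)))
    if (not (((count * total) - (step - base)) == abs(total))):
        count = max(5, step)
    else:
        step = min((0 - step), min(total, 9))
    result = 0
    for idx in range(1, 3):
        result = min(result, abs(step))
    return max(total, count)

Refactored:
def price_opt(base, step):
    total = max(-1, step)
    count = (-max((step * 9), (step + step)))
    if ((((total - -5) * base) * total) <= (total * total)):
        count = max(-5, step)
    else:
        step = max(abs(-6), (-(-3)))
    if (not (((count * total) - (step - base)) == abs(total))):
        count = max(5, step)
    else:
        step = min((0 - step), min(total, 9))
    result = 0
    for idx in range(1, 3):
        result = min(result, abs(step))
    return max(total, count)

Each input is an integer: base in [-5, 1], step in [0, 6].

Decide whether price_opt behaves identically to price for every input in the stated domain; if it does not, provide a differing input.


The two versions differ — the changes include same computation, different form.
Tracing base=-5, step=4: price: total = 4; count = -36; (((total - -5) * (base * total)) <= (total * total)) -> true; count = 4; (not (((count * total) - (step - base)) == abs(total))) -> true; count = 5; result = 0; [idx=1]; result = 0; [idx=2]; result = 0; return 5 | price_opt: total = 4; count = -36; ((((total - -5) * base) * total) <= (total * total)) -> true; count = 4; (not (((count * total) - (step - base)) == abs(total))) -> true; count = 5; result = 0; [idx=1]; result = 0; [idx=2]; result = 0; return 5 — matching result 5.
Sweeping the whole domain (49 inputs) finds no disagreement.
verdict: equivalent


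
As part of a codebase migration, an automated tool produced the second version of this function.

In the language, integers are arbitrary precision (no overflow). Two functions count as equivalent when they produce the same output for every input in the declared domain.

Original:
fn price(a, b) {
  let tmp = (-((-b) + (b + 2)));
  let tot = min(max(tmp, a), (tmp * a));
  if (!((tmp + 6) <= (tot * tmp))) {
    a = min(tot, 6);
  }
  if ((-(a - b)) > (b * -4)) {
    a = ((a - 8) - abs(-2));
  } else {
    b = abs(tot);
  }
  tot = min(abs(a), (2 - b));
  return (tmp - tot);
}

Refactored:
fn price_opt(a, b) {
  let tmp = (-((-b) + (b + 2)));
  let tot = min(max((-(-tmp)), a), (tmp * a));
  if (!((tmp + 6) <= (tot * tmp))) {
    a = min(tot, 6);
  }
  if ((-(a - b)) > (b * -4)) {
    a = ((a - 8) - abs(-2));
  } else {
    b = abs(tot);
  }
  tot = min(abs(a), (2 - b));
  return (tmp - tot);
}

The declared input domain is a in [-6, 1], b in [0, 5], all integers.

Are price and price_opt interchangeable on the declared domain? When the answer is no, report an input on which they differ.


Reading the diff, among the changes: same computation, different form.
Tracing a=-2, b=2: price: tmp=-2, then tot=-2, then (!((tmp + 6) <= (tot * tmp))) is false, then ((-(a - b)) > (b * -4)) is true, then a=-12, then tot=0, then returns -2 | price_opt: tmp=-2, then tot=-2, then (!((tmp + 6) <= (tot * tmp))) is false, then ((-(a - b)) > (b * -4)) is true, then a=-12, then tot=0, then returns -2 — matching result -2.
An exhaustive pass over the 48 declared inputs shows identical outputs.
verdict: equivalent


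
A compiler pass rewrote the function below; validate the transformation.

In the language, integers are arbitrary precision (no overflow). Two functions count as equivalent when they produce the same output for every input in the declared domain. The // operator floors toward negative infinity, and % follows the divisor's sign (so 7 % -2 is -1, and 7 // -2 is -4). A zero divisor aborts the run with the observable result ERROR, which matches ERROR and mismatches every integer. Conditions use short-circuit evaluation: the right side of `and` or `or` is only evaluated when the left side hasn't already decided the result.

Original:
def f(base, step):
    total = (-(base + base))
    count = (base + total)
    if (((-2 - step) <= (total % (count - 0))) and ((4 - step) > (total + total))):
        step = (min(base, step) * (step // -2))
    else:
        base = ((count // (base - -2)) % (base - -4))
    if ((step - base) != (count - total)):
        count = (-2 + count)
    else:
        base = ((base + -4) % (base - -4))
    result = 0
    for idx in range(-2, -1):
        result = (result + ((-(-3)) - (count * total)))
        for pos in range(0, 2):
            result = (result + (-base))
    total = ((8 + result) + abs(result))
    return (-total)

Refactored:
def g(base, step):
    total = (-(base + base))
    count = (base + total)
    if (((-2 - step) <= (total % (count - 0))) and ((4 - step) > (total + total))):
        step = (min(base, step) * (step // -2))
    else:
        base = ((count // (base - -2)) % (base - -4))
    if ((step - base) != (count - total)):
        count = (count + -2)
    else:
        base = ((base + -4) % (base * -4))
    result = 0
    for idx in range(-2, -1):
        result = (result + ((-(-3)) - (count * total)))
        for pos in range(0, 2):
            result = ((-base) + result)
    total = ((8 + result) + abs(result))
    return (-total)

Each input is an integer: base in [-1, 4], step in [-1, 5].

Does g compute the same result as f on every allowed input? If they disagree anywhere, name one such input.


Evaluate both at base=-1, step=0.
f: total = 2; count = 1; (((-2 - step) <= (total % (count - 0))) and ((4 - step) > (total + total))) -> false; base = 1; ((step - base) != (count - total)) -> false; base = 2; result = 0; [idx=-2]; result = 1; [pos=0]; result = -1; [pos=1]; result = -3; total = 8; return -8
g: total = 2; count = 1; (((-2 - step) <= (total % (count - 0))) and ((4 - step) > (total + total))) -> false; base = 1; ((step - base) != (count - total)) -> false; base = -3; result = 0; [idx=-2]; result = 1; [pos=0]; result = 4; [pos=1]; result = 7; total = 22; return -22
-8 != -22, so the rewrite changes behavior.
verdict: not equivalent; witness: base=-1, step=0


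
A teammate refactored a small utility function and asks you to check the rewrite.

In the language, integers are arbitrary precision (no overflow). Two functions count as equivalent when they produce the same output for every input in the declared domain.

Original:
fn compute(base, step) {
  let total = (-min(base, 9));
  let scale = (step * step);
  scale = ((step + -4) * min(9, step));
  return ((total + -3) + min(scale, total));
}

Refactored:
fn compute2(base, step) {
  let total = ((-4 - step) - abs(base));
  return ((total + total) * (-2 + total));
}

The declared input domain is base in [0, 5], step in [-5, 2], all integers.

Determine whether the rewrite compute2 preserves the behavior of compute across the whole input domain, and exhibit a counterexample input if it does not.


There is a counterexample at base=0, step=-5: -3 on one side, -2 on the other.
compute: total becomes 0; next scale becomes 25; next scale becomes 45; next final value -3
compute2: total becomes 1; next final value -2
verdict: not equivalent; witness: base=0, step=-5


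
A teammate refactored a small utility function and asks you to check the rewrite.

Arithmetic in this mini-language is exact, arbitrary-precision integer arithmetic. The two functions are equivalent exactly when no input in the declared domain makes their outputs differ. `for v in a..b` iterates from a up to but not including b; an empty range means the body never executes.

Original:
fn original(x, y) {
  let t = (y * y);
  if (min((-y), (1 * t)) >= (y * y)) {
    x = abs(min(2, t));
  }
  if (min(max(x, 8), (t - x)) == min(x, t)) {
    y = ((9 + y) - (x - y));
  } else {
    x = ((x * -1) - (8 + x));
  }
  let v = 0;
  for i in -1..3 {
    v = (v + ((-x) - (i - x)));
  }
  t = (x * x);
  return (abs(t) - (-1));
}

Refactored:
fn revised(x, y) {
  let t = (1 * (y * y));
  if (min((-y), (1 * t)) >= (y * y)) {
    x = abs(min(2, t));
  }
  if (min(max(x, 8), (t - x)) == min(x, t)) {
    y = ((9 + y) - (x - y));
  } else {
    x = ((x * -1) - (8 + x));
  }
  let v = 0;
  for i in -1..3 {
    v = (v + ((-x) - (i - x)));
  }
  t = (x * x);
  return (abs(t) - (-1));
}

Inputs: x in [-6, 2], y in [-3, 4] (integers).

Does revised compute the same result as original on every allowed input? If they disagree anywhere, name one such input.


Side by side, the visible changes include: constant usage differs, plus arithmetic usage differs.
Tracing x=2, y=-1: original: t = 1; (min((-y), (1 * t)) >= (y * y)) -> true; x = 1; (min(max(x, 8), (t - x)) == min(x, t)) -> false; x = -10; v = 0; [i=-1]; v = 1; [i=0]; v = 1; [i=1]; v = 0; [i=2]; v = -2; t = 100; return 101 | revised: t = 1; (min((-y), (1 * t)) >= (y * y)) -> true; x = 1; (min(max(x, 8), (t - x)) == min(x, t)) -> false; x = -10; v = 0; [i=-1]; v = 1; [i=0]; v = 1; [i=1]; v = 0; [i=2]; v = -2; t = 100; return 101 — matching result 101.
An exhaustive pass over the 72 declared inputs shows identical outputs.
verdict: equivalent


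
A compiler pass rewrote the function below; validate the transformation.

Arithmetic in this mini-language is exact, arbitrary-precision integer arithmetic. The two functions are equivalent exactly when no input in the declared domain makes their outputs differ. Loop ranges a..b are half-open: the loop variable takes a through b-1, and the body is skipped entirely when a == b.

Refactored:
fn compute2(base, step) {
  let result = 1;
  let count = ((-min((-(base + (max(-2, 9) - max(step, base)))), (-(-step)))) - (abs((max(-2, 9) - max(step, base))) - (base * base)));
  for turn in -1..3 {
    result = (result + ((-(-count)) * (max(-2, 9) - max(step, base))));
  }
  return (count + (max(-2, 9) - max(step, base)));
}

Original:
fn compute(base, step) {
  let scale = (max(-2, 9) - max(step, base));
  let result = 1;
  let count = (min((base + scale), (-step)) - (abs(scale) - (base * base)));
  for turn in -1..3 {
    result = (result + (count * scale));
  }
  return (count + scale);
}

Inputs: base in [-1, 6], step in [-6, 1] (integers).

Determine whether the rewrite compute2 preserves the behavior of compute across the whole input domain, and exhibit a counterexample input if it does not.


Evaluate both at base=-1, step=-6.
compute: scale := 10 | result := 1 | count := -3 | iter turn=-1: | result := -29 | iter turn=0: | result := -59 | iter turn=1: | result := -89 | iter turn=2: | result := -119 | result 7
compute2: result := 1 | count := 0 | iter turn=-1: | result := 1 | iter turn=0: | result := 1 | iter turn=1: | result := 1 | iter turn=2: | result := 1 | result 10
7 vs 10 — the two versions disagree here.
verdict: not equivalent; witness: base=-1, step=-6


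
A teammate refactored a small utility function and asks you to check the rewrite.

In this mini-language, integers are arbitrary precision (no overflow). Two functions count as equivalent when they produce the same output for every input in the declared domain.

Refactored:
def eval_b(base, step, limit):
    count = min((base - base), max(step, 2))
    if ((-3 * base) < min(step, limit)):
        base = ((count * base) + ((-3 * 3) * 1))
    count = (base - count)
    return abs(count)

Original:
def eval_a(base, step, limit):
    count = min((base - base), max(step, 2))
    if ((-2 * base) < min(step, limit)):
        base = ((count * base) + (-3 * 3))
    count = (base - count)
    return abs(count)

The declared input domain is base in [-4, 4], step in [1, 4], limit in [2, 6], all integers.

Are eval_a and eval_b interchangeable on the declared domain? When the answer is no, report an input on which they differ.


The rewrite breaks on base=-1, step=3, limit=3, where the results are 9 and 1.
eval_a: count := 0 | ((-2 * base) < min(step, limit)): true | base := -9 | count := -9 | result 9
eval_b: count := 0 | ((-3 * base) < min(step, limit)): false | count := -1 | result 1
verdict: not equivalent; witness: base=-1, step=3, limit=3


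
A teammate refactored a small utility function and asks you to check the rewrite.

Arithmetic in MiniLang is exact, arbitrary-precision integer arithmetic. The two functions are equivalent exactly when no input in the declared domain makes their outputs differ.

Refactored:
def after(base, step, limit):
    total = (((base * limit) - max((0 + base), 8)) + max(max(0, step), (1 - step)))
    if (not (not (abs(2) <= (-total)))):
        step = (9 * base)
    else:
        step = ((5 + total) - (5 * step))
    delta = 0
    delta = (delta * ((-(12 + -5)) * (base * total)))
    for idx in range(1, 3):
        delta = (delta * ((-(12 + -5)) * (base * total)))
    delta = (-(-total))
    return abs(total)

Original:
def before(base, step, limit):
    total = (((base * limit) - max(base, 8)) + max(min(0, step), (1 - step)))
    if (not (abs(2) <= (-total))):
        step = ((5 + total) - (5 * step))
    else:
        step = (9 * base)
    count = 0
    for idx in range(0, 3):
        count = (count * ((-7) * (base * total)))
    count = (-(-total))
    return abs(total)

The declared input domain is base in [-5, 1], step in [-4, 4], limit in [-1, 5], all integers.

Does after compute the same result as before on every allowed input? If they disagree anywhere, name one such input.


At base=-5, step=1, limit=-1: before gives 3, after gives 2.
verdict: not equivalent; witness: base=-5, step=1, limit=-1


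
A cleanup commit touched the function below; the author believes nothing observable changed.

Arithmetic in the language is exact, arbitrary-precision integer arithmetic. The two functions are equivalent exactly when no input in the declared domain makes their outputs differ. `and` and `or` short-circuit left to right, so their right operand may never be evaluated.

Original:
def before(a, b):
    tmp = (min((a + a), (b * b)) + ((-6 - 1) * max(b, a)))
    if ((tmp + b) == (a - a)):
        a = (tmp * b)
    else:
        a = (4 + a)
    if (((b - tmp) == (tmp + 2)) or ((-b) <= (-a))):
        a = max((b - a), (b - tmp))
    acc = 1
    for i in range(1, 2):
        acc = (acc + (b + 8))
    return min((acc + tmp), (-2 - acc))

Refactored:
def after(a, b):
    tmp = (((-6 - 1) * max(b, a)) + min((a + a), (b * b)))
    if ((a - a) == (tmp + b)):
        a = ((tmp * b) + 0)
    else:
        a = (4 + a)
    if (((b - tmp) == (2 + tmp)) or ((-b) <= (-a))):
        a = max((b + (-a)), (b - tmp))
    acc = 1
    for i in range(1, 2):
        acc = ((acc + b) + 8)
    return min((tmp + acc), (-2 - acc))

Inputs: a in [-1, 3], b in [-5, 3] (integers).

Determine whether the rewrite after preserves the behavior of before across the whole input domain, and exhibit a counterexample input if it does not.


Equivalent — the differences include arithmetic usage differs; also constant usage differs, yet no declared input distinguishes the two.
One worked example (a=0, b=0) — before: tmp := 0 | ((tmp + b) == (a - a)): true | a := 0 | (((b - tmp) == (tmp + 2)) or ((-b) <= (-a))): true | a := 0 | acc := 1 | iter i=1: | acc := 9 | result -11; after: tmp := 0 | ((a - a) == (tmp + b)): true | a := 0 | (((b - tmp) == (2 + tmp)) or ((-b) <= (-a))): true | a := 0 | acc := 1 | iter i=1: | acc := 9 | result -11; agreement on -11.
Sweeping the whole domain (45 inputs) finds no disagreement.
verdict: equivalent


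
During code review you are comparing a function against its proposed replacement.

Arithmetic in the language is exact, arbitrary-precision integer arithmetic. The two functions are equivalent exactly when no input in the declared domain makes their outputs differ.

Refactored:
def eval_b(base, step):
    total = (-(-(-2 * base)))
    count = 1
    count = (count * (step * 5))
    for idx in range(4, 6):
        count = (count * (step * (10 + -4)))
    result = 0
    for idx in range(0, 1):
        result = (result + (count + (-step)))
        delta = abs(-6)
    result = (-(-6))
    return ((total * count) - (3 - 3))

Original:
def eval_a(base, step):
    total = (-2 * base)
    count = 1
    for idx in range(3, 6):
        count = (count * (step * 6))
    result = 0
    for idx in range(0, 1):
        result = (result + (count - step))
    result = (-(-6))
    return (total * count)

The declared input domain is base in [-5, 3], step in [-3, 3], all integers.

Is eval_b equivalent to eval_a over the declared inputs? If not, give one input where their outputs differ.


Evaluate both at base=-5, step=-3.
eval_a: total := 10 | count := 1 | iter idx=3: | count := -18 | iter idx=4: | count := 324 | iter idx=5: | count := -5832 | result := 0 | iter idx=0: | result := -5829 | result := 6 | result -58320
eval_b: total := 10 | count := 1 | count := -15 | iter idx=4: | count := 270 | iter idx=5: | count := -4860 | result := 0 | iter idx=0: | result := -4857 | delta := 6 | result := 6 | result -48600
-58320 against -48600: the behavior changed.
verdict: not equivalent; witness: base=-5, step=-3


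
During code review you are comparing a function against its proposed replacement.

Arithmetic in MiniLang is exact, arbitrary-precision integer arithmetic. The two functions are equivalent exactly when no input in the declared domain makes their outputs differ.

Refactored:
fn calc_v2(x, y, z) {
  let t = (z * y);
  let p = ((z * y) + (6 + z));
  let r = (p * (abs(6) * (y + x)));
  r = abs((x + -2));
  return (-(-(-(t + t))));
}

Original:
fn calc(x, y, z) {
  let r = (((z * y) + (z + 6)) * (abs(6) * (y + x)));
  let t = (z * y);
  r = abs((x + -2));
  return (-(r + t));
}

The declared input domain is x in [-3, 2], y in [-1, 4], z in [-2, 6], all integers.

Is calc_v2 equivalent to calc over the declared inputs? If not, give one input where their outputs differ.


The rewrite breaks on x=-3, y=-1, z=-2, where the results are -7 and -4.
calc: r becomes -144; next t becomes 2; next r becomes 5; next final value -7
calc_v2: t becomes 2; next p becomes 6; next r becomes -144; next r becomes 5; next final value -4
verdict: not equivalent; witness: x=-3, y=-1, z=-2


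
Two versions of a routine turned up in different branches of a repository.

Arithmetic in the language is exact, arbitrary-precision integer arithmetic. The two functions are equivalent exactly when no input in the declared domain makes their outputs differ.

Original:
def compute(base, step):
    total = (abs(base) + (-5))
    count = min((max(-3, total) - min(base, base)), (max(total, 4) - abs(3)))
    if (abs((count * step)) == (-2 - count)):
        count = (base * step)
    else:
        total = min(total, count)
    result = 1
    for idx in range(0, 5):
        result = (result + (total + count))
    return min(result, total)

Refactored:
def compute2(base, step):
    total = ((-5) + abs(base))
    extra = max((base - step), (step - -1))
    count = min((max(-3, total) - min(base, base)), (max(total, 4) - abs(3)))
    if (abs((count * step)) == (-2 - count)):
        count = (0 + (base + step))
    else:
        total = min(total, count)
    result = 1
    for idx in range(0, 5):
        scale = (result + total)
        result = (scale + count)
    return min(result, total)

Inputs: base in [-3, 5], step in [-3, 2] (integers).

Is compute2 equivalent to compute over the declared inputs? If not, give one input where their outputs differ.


There is a counterexample at base=-1, step=0: -19 on one side, -24 on the other.
compute: total := -4 | count := -2 | (abs((count * step)) == (-2 - count)): true | count := 0 | result := 1 | iter idx=0: | result := -3 | iter idx=1: | result := -7 | iter idx=2: | result := -11 | iter idx=3: | result := -15 | iter idx=4: | result := -19 | result -19
compute2: total := -4 | extra := 1 | count := -2 | (abs((count * step)) == (-2 - count)): true | count := -1 | result := 1 | iter idx=0: | scale := -3 | result := -4 | iter idx=1: | scale := -8 | result := -9 | iter idx=2: | scale := -13 | result := -14 | iter idx=3: | scale := -18 | result := -19 | iter idx=4: | scale := -23 | result := -24 | result -24
verdict: not equivalent; witness: base=-1, step=0
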